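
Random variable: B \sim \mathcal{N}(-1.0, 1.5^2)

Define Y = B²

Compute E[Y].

E[B²] = Var(B) + (E[B])² = 2.25 + 1 = 3.25

3.25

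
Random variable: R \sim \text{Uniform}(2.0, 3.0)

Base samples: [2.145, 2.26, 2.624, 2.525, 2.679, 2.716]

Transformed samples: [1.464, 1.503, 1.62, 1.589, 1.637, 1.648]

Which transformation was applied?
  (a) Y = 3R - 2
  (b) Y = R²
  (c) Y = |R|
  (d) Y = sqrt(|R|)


Checking option (d) Y = sqrt(|R|):
  R = 2.145 -> Y = 1.464 ✓
  R = 2.26 -> Y = 1.503 ✓
  R = 2.624 -> Y = 1.62 ✓
All samples match this transformation.

(d) sqrt(|R|)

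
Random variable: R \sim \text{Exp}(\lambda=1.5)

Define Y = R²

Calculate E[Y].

Using E[X²] = Var(X) + (E[X])²:
E[R] = 0.66666667
Var(R) = 1/1.5^2 = 0.44444444
E[R²] = 0.44444444 + 0.66666667² = 0.44444444 + 0.44444444 = 0.88888889

0.88888889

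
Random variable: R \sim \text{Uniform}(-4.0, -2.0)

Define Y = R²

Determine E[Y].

Using E[X²] = Var(X) + (E[X])²:
E[R] = -3
Var(R) = (-2 + 4)^2/12 = 0.33333333
E[R²] = 0.33333333 + (-3)² = 0.33333333 + 9 = 9.3333333

9.3333333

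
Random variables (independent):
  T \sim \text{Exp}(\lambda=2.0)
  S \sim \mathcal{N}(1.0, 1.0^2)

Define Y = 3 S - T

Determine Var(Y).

For independent RVs: Var(aX + bY) = a²Var(X) + b²Var(Y)
Var(T) = 0.25
Var(S) = 1
Var(Y) = (-1)²*0.25 + 3²*1
= 1*0.25 + 9*1 = 9.25

9.25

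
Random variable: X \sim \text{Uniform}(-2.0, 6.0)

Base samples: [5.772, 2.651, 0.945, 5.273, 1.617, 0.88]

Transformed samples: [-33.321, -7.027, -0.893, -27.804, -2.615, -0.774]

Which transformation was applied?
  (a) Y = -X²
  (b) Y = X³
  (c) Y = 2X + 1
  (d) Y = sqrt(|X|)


Checking option (a) Y = -X²:
  X = 5.772 -> Y = -33.321 ✓
  X = 2.651 -> Y = -7.027 ✓
  X = 0.945 -> Y = -0.893 ✓
All samples match this transformation.

(a) -X²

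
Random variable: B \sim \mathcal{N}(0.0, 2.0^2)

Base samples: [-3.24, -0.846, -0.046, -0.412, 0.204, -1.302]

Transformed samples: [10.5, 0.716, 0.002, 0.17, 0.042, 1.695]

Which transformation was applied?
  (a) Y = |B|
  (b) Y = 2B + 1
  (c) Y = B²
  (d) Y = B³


Checking option (c) Y = B²:
  B = -3.24 -> Y = 10.5 ✓
  B = -0.846 -> Y = 0.716 ✓
  B = -0.046 -> Y = 0.002 ✓
All samples match this transformation.

(c) B²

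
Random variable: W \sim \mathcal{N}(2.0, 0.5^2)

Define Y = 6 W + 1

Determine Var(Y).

For Y = aW + b: Var(Y) = a² * Var(W)
Var(W) = 0.5^2 = 0.25
Var(Y) = 6² * 0.25 = 36 * 0.25 = 9

9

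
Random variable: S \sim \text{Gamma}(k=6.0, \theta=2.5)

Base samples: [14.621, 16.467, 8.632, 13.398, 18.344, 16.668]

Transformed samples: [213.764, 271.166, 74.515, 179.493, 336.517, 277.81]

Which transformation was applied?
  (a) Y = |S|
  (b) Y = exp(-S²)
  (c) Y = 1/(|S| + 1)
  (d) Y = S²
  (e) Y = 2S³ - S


Checking option (d) Y = S²:
  S = 14.621 -> Y = 213.764 ✓
  S = 16.467 -> Y = 271.166 ✓
  S = 8.632 -> Y = 74.515 ✓
All samples match this transformation.

(d) S²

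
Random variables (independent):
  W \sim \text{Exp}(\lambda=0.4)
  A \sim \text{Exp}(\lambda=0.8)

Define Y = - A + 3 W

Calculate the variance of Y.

For independent RVs: Var(aX + bY) = a²Var(X) + b²Var(Y)
Var(W) = 6.25
Var(A) = 1.5625
Var(Y) = 3²*6.25 + (-1)²*1.5625
= 9*6.25 + 1*1.5625 = 57.8125

57.8125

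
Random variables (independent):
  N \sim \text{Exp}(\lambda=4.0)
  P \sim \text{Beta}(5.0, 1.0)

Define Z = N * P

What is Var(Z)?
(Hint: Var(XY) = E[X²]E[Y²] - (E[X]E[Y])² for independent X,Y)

Var(XY) = E[X²]E[Y²] - (E[X]E[Y])²
E[N] = 0.25, Var(N) = 0.0625
E[P] = 0.83333333, Var(P) = 0.01984127
E[N²] = 0.0625 + 0.25² = 0.125
E[P²] = 0.01984127 + 0.83333333² = 0.71428571
Var(Z) = 0.125*0.71428571 - (0.25*0.83333333)²
= 0.089285714 - 0.043402778 = 0.045882937

0.045882937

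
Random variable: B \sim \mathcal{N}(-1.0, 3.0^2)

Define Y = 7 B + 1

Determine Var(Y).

For Y = aB + b: Var(Y) = a² * Var(B)
Var(B) = 3.0^2 = 9
Var(Y) = 7² * 9 = 49 * 9 = 441

441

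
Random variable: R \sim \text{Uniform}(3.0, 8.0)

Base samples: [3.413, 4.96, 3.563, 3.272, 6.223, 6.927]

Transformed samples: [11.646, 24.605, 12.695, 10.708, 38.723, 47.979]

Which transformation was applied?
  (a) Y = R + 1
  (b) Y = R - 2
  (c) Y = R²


Checking option (c) Y = R²:
  R = 3.413 -> Y = 11.646 ✓
  R = 4.96 -> Y = 24.605 ✓
  R = 3.563 -> Y = 12.695 ✓
All samples match this transformation.

(c) R²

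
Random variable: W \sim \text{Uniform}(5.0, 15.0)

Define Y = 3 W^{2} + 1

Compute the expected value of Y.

E[Y] = 3*E[W²] + 1
E[W] = 10
E[W²] = Var(W) + (E[W])² = 8.3333333 + 100 = 108.33333
E[Y] = 3*108.33333 + 1 = 326

326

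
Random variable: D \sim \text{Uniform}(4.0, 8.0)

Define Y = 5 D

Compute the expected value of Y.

For Y = 5D:
E[Y] = 5 * E[D]
E[D] = (4 + 8)/2 = 6
E[Y] = 5 * 6 = 30

30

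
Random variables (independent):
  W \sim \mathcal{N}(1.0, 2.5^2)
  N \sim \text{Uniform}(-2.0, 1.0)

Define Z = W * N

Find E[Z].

For independent RVs: E[XY] = E[X]*E[Y]
E[W] = 1
E[N] = -0.5
E[Z] = 1 * (-0.5) = -0.5

-0.5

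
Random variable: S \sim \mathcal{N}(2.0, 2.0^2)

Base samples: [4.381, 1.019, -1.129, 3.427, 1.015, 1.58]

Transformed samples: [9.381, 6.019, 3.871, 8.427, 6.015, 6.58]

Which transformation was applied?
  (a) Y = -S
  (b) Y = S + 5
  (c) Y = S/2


Checking option (b) Y = S + 5:
  S = 4.381 -> Y = 9.381 ✓
  S = 1.019 -> Y = 6.019 ✓
  S = -1.129 -> Y = 3.871 ✓
All samples match this transformation.

(b) S + 5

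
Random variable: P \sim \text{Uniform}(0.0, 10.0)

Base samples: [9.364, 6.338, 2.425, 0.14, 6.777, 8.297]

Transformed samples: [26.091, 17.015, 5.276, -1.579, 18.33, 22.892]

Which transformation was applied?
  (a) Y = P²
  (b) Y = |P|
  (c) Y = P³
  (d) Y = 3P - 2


Checking option (d) Y = 3P - 2:
  P = 9.364 -> Y = 26.091 ✓
  P = 6.338 -> Y = 17.015 ✓
  P = 2.425 -> Y = 5.276 ✓
All samples match this transformation.

(d) 3P - 2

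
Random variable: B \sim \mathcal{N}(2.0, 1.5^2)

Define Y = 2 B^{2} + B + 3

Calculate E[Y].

E[Y] = 2*E[B²] + 1*E[B] + 3
E[B] = 2
E[B²] = Var(B) + (E[B])² = 2.25 + 4 = 6.25
E[Y] = 2*6.25 + 1*2 + 3 = 17.5

17.5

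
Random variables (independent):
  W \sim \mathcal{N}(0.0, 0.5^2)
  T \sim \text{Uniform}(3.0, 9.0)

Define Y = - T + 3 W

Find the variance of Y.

For independent RVs: Var(aX + bY) = a²Var(X) + b²Var(Y)
Var(W) = 0.25
Var(T) = 3
Var(Y) = 3²*0.25 + (-1)²*3
= 9*0.25 + 1*3 = 5.25

5.25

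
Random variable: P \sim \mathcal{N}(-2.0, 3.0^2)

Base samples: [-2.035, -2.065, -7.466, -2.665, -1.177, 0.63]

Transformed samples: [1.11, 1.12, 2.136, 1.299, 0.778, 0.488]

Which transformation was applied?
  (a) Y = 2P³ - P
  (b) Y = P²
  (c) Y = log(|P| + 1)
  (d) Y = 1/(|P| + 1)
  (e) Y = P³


Checking option (c) Y = log(|P| + 1):
  P = -2.035 -> Y = 1.11 ✓
  P = -2.065 -> Y = 1.12 ✓
  P = -7.466 -> Y = 2.136 ✓
All samples match this transformation.

(c) log(|P| + 1)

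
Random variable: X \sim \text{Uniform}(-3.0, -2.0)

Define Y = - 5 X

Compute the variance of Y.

For Y = aX + b: Var(Y) = a² * Var(X)
Var(X) = (-2 + 3)^2/12 = 0.083333333
Var(Y) = (-5)² * 0.083333333 = 25 * 0.083333333 = 2.0833333

2.0833333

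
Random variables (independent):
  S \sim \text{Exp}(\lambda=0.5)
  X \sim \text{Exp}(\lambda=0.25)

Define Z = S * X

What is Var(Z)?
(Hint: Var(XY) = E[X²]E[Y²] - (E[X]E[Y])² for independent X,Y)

Var(XY) = E[X²]E[Y²] - (E[X]E[Y])²
E[S] = 2, Var(S) = 4
E[X] = 4, Var(X) = 16
E[S²] = 4 + 2² = 8
E[X²] = 16 + 4² = 32
Var(Z) = 8*32 - (2*4)²
= 256 - 64 = 192

192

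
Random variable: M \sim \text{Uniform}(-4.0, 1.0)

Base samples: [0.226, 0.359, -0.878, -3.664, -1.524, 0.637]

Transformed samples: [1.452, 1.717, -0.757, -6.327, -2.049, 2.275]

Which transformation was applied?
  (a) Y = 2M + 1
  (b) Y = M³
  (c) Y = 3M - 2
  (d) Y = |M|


Checking option (a) Y = 2M + 1:
  M = 0.226 -> Y = 1.452 ✓
  M = 0.359 -> Y = 1.717 ✓
  M = -0.878 -> Y = -0.757 ✓
All samples match this transformation.

(a) 2M + 1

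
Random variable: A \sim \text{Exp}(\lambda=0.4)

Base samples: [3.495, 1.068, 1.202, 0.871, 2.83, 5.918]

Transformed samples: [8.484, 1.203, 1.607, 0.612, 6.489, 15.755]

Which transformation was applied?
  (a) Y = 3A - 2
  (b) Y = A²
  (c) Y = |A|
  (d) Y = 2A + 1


Checking option (a) Y = 3A - 2:
  A = 3.495 -> Y = 8.484 ✓
  A = 1.068 -> Y = 1.203 ✓
  A = 1.202 -> Y = 1.607 ✓
All samples match this transformation.

(a) 3A - 2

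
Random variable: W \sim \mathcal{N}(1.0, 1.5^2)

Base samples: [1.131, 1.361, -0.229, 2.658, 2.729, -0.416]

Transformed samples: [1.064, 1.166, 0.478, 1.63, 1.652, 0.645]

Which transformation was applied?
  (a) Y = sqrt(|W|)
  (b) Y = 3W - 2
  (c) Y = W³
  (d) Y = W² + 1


Checking option (a) Y = sqrt(|W|):
  W = 1.131 -> Y = 1.064 ✓
  W = 1.361 -> Y = 1.166 ✓
  W = -0.229 -> Y = 0.478 ✓
All samples match this transformation.

(a) sqrt(|W|)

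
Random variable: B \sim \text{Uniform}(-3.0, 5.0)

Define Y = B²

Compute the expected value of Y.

Using E[X²] = Var(X) + (E[X])²:
E[B] = 1
Var(B) = (5 + 3)^2/12 = 5.3333333
E[B²] = 5.3333333 + 1² = 5.3333333 + 1 = 6.3333333

6.3333333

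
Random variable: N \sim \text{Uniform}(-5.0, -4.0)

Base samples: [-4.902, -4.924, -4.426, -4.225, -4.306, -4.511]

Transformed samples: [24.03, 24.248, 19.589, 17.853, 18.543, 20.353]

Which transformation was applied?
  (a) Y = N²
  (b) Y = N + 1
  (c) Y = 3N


Checking option (a) Y = N²:
  N = -4.902 -> Y = 24.03 ✓
  N = -4.924 -> Y = 24.248 ✓
  N = -4.426 -> Y = 19.589 ✓
All samples match this transformation.

(a) N²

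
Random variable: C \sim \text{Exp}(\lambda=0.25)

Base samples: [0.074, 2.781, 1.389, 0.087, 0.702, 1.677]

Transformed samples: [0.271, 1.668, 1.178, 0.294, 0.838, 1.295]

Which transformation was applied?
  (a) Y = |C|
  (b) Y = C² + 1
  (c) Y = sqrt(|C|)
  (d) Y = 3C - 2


Checking option (c) Y = sqrt(|C|):
  C = 0.074 -> Y = 0.271 ✓
  C = 2.781 -> Y = 1.668 ✓
  C = 1.389 -> Y = 1.178 ✓
All samples match this transformation.

(c) sqrt(|C|)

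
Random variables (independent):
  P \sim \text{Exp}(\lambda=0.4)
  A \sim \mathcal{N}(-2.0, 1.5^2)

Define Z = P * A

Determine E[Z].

For independent RVs: E[XY] = E[X]*E[Y]
E[P] = 2.5
E[A] = -2
E[Z] = 2.5 * (-2) = -5

-5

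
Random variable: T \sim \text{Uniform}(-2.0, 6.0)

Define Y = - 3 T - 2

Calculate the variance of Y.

For Y = aT + b: Var(Y) = a² * Var(T)
Var(T) = (6 + 2)^2/12 = 5.3333333
Var(Y) = (-3)² * 5.3333333 = 9 * 5.3333333 = 48

48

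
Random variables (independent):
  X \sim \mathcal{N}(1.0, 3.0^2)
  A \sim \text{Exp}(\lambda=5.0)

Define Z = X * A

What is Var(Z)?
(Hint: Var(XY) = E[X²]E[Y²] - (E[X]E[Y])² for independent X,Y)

Var(XY) = E[X²]E[Y²] - (E[X]E[Y])²
E[X] = 1, Var(X) = 9
E[A] = 0.2, Var(A) = 0.04
E[X²] = 9 + 1² = 10
E[A²] = 0.04 + 0.2² = 0.08
Var(Z) = 10*0.08 - (1*0.2)²
= 0.8 - 0.04 = 0.76

0.76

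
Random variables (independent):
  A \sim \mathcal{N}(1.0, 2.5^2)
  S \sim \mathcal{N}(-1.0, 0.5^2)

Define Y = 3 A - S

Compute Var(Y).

For independent RVs: Var(aX + bY) = a²Var(X) + b²Var(Y)
Var(A) = 6.25
Var(S) = 0.25
Var(Y) = 3²*6.25 + (-1)²*0.25
= 9*6.25 + 1*0.25 = 56.5

56.5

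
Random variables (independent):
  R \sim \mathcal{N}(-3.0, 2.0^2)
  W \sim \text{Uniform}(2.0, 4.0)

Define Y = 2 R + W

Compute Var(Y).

For independent RVs: Var(aX + bY) = a²Var(X) + b²Var(Y)
Var(R) = 4
Var(W) = 0.33333333
Var(Y) = 2²*4 + 1²*0.33333333
= 4*4 + 1*0.33333333 = 16.333333

16.333333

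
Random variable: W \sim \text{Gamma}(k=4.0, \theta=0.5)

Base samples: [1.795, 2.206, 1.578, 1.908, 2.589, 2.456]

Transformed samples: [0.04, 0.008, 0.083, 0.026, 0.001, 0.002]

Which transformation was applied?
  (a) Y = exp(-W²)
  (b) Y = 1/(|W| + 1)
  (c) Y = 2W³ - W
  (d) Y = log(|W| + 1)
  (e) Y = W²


Checking option (a) Y = exp(-W²):
  W = 1.795 -> Y = 0.04 ✓
  W = 2.206 -> Y = 0.008 ✓
  W = 1.578 -> Y = 0.083 ✓
All samples match this transformation.

(a) exp(-W²)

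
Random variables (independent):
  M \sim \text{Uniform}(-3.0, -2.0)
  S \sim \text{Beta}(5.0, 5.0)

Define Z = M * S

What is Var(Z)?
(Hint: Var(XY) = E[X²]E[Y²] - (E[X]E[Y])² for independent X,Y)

Var(XY) = E[X²]E[Y²] - (E[X]E[Y])²
E[M] = -2.5, Var(M) = 0.083333333
E[S] = 0.5, Var(S) = 0.022727273
E[M²] = 0.083333333 + (-2.5)² = 6.3333333
E[S²] = 0.022727273 + 0.5² = 0.27272727
Var(Z) = 6.3333333*0.27272727 - (-2.5*0.5)²
= 1.7272727 - 1.5625 = 0.16477273

0.16477273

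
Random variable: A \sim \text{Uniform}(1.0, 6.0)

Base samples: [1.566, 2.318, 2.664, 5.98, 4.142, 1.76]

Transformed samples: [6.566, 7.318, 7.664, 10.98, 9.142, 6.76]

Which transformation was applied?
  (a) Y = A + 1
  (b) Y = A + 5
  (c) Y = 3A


Checking option (b) Y = A + 5:
  A = 1.566 -> Y = 6.566 ✓
  A = 2.318 -> Y = 7.318 ✓
  A = 2.664 -> Y = 7.664 ✓
All samples match this transformation.

(b) A + 5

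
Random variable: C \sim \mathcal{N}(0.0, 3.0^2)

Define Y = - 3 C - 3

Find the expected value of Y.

For Y = -3C - 3:
E[Y] = -3 * E[C] - 3
E[C] = 0.0 = 0
E[Y] = -3 * 0 - 3 = -3

-3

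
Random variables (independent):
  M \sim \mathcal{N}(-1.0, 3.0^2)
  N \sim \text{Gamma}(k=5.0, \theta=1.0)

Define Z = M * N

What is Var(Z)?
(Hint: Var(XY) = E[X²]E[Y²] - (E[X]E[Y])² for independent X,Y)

Var(XY) = E[X²]E[Y²] - (E[X]E[Y])²
E[M] = -1, Var(M) = 9
E[N] = 5, Var(N) = 5
E[M²] = 9 + (-1)² = 10
E[N²] = 5 + 5² = 30
Var(Z) = 10*30 - (-1*5)²
= 300 - 25 = 275

275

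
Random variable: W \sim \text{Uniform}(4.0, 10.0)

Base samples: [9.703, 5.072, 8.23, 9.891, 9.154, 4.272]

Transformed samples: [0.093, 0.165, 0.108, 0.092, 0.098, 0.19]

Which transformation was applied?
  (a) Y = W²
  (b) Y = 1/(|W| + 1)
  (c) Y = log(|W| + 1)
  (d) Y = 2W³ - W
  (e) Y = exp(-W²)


Checking option (b) Y = 1/(|W| + 1):
  W = 9.703 -> Y = 0.093 ✓
  W = 5.072 -> Y = 0.165 ✓
  W = 8.23 -> Y = 0.108 ✓
All samples match this transformation.

(b) 1/(|W| + 1)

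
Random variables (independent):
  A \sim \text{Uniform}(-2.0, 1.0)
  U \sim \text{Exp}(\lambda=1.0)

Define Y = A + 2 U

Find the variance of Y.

For independent RVs: Var(aX + bY) = a²Var(X) + b²Var(Y)
Var(A) = 0.75
Var(U) = 1
Var(Y) = 1²*0.75 + 2²*1
= 1*0.75 + 4*1 = 4.75

4.75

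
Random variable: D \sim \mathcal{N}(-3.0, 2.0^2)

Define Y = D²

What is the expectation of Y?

Using E[X²] = Var(X) + (E[X])²:
E[D] = -3
Var(D) = 2.0^2 = 4
E[D²] = 4 + (-3)² = 4 + 9 = 13

13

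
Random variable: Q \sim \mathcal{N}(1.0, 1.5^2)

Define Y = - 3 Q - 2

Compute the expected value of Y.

For Y = -3Q - 2:
E[Y] = -3 * E[Q] - 2
E[Q] = 1.0 = 1
E[Y] = -3 * 1 - 2 = -5

-5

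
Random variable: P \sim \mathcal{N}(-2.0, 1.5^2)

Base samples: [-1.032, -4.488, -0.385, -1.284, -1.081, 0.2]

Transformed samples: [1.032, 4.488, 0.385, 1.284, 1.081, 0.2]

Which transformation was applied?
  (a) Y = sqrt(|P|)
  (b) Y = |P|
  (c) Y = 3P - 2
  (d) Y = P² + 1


Checking option (b) Y = |P|:
  P = -1.032 -> Y = 1.032 ✓
  P = -4.488 -> Y = 4.488 ✓
  P = -0.385 -> Y = 0.385 ✓
All samples match this transformation.

(b) |P|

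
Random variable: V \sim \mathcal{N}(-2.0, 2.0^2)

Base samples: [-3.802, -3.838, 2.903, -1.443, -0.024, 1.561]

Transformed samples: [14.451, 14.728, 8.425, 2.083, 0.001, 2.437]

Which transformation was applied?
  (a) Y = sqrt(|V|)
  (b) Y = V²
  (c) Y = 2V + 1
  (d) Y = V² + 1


Checking option (b) Y = V²:
  V = -3.802 -> Y = 14.451 ✓
  V = -3.838 -> Y = 14.728 ✓
  V = 2.903 -> Y = 8.425 ✓
All samples match this transformation.

(b) V²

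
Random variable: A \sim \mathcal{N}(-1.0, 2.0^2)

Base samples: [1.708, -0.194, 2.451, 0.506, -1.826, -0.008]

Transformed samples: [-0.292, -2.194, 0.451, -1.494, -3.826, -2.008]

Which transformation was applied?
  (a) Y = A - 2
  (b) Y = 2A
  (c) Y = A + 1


Checking option (a) Y = A - 2:
  A = 1.708 -> Y = -0.292 ✓
  A = -0.194 -> Y = -2.194 ✓
  A = 2.451 -> Y = 0.451 ✓
All samples match this transformation.

(a) A - 2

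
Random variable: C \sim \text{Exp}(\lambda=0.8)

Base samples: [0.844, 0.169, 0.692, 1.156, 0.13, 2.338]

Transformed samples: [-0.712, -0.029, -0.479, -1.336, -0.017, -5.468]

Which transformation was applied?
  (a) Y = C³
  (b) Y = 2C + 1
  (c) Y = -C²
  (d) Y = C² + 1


Checking option (c) Y = -C²:
  C = 0.844 -> Y = -0.712 ✓
  C = 0.169 -> Y = -0.029 ✓
  C = 0.692 -> Y = -0.479 ✓
All samples match this transformation.

(c) -C²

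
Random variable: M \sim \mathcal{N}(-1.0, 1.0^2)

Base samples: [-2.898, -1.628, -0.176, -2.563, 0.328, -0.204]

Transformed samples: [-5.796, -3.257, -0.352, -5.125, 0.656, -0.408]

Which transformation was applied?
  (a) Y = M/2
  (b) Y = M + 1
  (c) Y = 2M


Checking option (c) Y = 2M:
  M = -2.898 -> Y = -5.796 ✓
  M = -1.628 -> Y = -3.257 ✓
  M = -0.176 -> Y = -0.352 ✓
All samples match this transformation.

(c) 2M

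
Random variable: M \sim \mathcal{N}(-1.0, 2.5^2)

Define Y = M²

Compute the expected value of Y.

Using E[X²] = Var(X) + (E[X])²:
E[M] = -1
Var(M) = 2.5^2 = 6.25
E[M²] = 6.25 + (-1)² = 6.25 + 1 = 7.25

7.25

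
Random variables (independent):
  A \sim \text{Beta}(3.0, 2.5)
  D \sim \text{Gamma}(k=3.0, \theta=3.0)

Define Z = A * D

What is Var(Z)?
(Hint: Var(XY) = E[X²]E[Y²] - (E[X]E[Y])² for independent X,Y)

Var(XY) = E[X²]E[Y²] - (E[X]E[Y])²
E[A] = 0.54545455, Var(A) = 0.038143675
E[D] = 9, Var(D) = 27
E[A²] = 0.038143675 + 0.54545455² = 0.33566434
E[D²] = 27 + 9² = 108
Var(Z) = 0.33566434*108 - (0.54545455*9)²
= 36.251748 - 24.099174 = 12.152575

12.152575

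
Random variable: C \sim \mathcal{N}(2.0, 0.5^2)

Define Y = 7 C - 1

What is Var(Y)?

For Y = aC + b: Var(Y) = a² * Var(C)
Var(C) = 0.5^2 = 0.25
Var(Y) = 7² * 0.25 = 49 * 0.25 = 12.25

12.25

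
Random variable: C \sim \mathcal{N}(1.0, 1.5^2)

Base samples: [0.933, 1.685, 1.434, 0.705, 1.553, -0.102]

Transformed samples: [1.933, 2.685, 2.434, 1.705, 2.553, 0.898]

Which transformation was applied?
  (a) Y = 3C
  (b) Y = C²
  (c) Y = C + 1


Checking option (c) Y = C + 1:
  C = 0.933 -> Y = 1.933 ✓
  C = 1.685 -> Y = 2.685 ✓
  C = 1.434 -> Y = 2.434 ✓
All samples match this transformation.

(c) C + 1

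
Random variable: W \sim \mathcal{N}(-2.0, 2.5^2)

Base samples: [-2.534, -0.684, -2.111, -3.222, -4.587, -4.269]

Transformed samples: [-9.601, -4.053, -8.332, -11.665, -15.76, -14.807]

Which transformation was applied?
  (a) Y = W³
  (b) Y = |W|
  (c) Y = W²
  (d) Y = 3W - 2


Checking option (d) Y = 3W - 2:
  W = -2.534 -> Y = -9.601 ✓
  W = -0.684 -> Y = -4.053 ✓
  W = -2.111 -> Y = -8.332 ✓
All samples match this transformation.

(d) 3W - 2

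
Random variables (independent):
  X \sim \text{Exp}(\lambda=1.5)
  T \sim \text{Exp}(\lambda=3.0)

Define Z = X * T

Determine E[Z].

For independent RVs: E[XY] = E[X]*E[Y]
E[X] = 0.66666667
E[T] = 0.33333333
E[Z] = 0.66666667 * 0.33333333 = 0.22222222

0.22222222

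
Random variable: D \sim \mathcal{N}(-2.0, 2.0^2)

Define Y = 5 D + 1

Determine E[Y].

For Y = 5D + 1:
E[Y] = 5 * E[D] + 1
E[D] = -2.0 = -2
E[Y] = 5 * (-2) + 1 = -9

-9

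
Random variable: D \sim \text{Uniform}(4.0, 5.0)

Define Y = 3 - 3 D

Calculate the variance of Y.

For Y = aD + b: Var(Y) = a² * Var(D)
Var(D) = (5 - 4)^2/12 = 0.083333333
Var(Y) = (-3)² * 0.083333333 = 9 * 0.083333333 = 0.75

0.75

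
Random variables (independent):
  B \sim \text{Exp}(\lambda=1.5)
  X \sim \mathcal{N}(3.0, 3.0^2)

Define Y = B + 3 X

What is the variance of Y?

For independent RVs: Var(aX + bY) = a²Var(X) + b²Var(Y)
Var(B) = 0.44444444
Var(X) = 9
Var(Y) = 1²*0.44444444 + 3²*9
= 1*0.44444444 + 9*9 = 81.444444

81.444444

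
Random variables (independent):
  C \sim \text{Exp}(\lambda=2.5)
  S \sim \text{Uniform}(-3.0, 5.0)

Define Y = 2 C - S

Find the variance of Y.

For independent RVs: Var(aX + bY) = a²Var(X) + b²Var(Y)
Var(C) = 0.16
Var(S) = 5.3333333
Var(Y) = 2²*0.16 + (-1)²*5.3333333
= 4*0.16 + 1*5.3333333 = 5.9733333

5.9733333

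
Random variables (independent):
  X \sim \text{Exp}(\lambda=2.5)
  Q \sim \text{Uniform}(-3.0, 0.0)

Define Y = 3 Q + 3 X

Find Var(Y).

For independent RVs: Var(aX + bY) = a²Var(X) + b²Var(Y)
Var(X) = 0.16
Var(Q) = 0.75
Var(Y) = 3²*0.16 + 3²*0.75
= 9*0.16 + 9*0.75 = 8.19

8.19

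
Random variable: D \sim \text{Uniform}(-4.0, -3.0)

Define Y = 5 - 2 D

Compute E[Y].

For Y = -2D + 5:
E[Y] = -2 * E[D] + 5
E[D] = (-4 - 3)/2 = -3.5
E[Y] = -2 * (-3.5) + 5 = 12

12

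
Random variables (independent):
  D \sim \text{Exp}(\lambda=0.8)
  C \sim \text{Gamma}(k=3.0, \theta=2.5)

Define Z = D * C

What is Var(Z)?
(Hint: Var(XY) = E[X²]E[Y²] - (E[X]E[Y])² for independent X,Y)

Var(XY) = E[X²]E[Y²] - (E[X]E[Y])²
E[D] = 1.25, Var(D) = 1.5625
E[C] = 7.5, Var(C) = 18.75
E[D²] = 1.5625 + 1.25² = 3.125
E[C²] = 18.75 + 7.5² = 75
Var(Z) = 3.125*75 - (1.25*7.5)²
= 234.375 - 87.890625 = 146.48438

146.48438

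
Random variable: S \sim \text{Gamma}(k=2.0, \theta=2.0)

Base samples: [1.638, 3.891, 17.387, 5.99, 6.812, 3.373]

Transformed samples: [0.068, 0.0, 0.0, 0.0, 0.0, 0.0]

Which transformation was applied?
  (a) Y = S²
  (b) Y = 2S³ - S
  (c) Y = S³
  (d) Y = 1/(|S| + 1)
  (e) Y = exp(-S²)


Checking option (e) Y = exp(-S²):
  S = 1.638 -> Y = 0.068 ✓
  S = 3.891 -> Y = 0.0 ✓
  S = 17.387 -> Y = 0.0 ✓
All samples match this transformation.

(e) exp(-S²)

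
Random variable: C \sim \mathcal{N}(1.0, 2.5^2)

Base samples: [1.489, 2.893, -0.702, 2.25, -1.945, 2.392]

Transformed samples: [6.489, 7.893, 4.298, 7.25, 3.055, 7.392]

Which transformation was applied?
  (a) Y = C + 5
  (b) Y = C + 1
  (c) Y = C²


Checking option (a) Y = C + 5:
  C = 1.489 -> Y = 6.489 ✓
  C = 2.893 -> Y = 7.893 ✓
  C = -0.702 -> Y = 4.298 ✓
All samples match this transformation.

(a) C + 5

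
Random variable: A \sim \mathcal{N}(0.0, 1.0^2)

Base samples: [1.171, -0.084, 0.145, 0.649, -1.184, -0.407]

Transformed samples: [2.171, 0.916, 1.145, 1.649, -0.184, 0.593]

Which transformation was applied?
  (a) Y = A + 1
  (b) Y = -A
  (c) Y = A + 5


Checking option (a) Y = A + 1:
  A = 1.171 -> Y = 2.171 ✓
  A = -0.084 -> Y = 0.916 ✓
  A = 0.145 -> Y = 1.145 ✓
All samples match this transformation.

(a) A + 1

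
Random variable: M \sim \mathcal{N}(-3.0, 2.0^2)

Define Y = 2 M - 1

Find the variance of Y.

For Y = aM + b: Var(Y) = a² * Var(M)
Var(M) = 2.0^2 = 4
Var(Y) = 2² * 4 = 4 * 4 = 16

16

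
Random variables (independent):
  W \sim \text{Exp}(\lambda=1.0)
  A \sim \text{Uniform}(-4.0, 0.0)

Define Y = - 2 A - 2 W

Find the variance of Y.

For independent RVs: Var(aX + bY) = a²Var(X) + b²Var(Y)
Var(W) = 1
Var(A) = 1.3333333
Var(Y) = (-2)²*1 + (-2)²*1.3333333
= 4*1 + 4*1.3333333 = 9.3333333

9.3333333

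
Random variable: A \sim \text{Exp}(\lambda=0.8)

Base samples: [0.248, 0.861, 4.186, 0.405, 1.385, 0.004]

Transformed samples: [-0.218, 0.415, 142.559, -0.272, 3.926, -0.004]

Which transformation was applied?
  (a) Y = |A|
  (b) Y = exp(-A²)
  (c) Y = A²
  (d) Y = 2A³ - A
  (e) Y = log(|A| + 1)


Checking option (d) Y = 2A³ - A:
  A = 0.248 -> Y = -0.218 ✓
  A = 0.861 -> Y = 0.415 ✓
  A = 4.186 -> Y = 142.559 ✓
All samples match this transformation.

(d) 2A³ - A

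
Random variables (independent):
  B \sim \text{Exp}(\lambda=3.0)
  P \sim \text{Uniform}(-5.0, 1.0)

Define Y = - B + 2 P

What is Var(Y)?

For independent RVs: Var(aX + bY) = a²Var(X) + b²Var(Y)
Var(B) = 0.11111111
Var(P) = 3
Var(Y) = (-1)²*0.11111111 + 2²*3
= 1*0.11111111 + 4*3 = 12.111111

12.111111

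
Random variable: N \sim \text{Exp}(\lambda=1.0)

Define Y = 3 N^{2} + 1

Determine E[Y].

E[Y] = 3*E[N²] + 1
E[N] = 1
E[N²] = Var(N) + (E[N])² = 1 + 1 = 2
E[Y] = 3*2 + 1 = 7

7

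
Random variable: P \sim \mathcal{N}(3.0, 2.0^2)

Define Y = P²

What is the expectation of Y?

Using E[X²] = Var(X) + (E[X])²:
E[P] = 3
Var(P) = 2.0^2 = 4
E[P²] = 4 + 3² = 4 + 9 = 13

13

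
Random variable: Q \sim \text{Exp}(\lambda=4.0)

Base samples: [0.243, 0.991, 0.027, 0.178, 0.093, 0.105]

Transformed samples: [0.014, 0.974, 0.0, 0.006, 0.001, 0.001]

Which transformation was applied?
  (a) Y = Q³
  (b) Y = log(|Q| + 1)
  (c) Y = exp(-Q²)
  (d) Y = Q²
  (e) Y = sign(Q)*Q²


Checking option (a) Y = Q³:
  Q = 0.243 -> Y = 0.014 ✓
  Q = 0.991 -> Y = 0.974 ✓
  Q = 0.027 -> Y = 0.0 ✓
All samples match this transformation.

(a) Q³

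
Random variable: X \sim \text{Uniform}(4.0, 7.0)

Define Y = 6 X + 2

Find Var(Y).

For Y = aX + b: Var(Y) = a² * Var(X)
Var(X) = (7 - 4)^2/12 = 0.75
Var(Y) = 6² * 0.75 = 36 * 0.75 = 27

27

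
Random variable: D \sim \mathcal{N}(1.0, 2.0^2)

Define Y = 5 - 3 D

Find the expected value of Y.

For Y = -3D + 5:
E[Y] = -3 * E[D] + 5
E[D] = 1.0 = 1
E[Y] = -3 * 1 + 5 = 2

2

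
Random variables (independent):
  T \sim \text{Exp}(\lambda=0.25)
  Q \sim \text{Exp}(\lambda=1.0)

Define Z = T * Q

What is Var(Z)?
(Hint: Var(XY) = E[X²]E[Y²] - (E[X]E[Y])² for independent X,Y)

Var(XY) = E[X²]E[Y²] - (E[X]E[Y])²
E[T] = 4, Var(T) = 16
E[Q] = 1, Var(Q) = 1
E[T²] = 16 + 4² = 32
E[Q²] = 1 + 1² = 2
Var(Z) = 32*2 - (4*1)²
= 64 - 16 = 48

48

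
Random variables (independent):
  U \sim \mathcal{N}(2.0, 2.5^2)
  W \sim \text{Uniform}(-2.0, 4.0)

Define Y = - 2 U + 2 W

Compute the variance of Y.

For independent RVs: Var(aX + bY) = a²Var(X) + b²Var(Y)
Var(U) = 6.25
Var(W) = 3
Var(Y) = (-2)²*6.25 + 2²*3
= 4*6.25 + 4*3 = 37

37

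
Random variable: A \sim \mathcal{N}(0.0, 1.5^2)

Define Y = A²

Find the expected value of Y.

Using E[X²] = Var(X) + (E[X])²:
E[A] = 0
Var(A) = 1.5^2 = 2.25
E[A²] = 2.25 + 0² = 2.25 + 0 = 2.25

2.25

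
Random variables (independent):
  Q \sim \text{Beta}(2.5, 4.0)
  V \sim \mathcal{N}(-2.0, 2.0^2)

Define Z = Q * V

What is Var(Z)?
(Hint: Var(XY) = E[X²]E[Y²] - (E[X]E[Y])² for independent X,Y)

Var(XY) = E[X²]E[Y²] - (E[X]E[Y])²
E[Q] = 0.38461538, Var(Q) = 0.031558185
E[V] = -2, Var(V) = 4
E[Q²] = 0.031558185 + 0.38461538² = 0.17948718
E[V²] = 4 + (-2)² = 8
Var(Z) = 0.17948718*8 - (0.38461538*(-2))²
= 1.4358974 - 0.59171598 = 0.84418146

0.84418146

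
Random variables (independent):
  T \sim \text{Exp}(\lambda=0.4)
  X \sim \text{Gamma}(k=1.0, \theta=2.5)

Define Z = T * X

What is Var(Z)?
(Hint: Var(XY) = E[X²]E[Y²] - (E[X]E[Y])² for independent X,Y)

Var(XY) = E[X²]E[Y²] - (E[X]E[Y])²
E[T] = 2.5, Var(T) = 6.25
E[X] = 2.5, Var(X) = 6.25
E[T²] = 6.25 + 2.5² = 12.5
E[X²] = 6.25 + 2.5² = 12.5
Var(Z) = 12.5*12.5 - (2.5*2.5)²
= 156.25 - 39.0625 = 117.1875

117.1875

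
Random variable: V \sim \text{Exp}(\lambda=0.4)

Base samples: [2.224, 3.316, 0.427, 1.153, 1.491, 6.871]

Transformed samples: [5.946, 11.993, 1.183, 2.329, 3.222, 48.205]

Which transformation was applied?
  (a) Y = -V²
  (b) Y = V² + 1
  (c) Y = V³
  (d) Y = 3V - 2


Checking option (b) Y = V² + 1:
  V = 2.224 -> Y = 5.946 ✓
  V = 3.316 -> Y = 11.993 ✓
  V = 0.427 -> Y = 1.183 ✓
All samples match this transformation.

(b) V² + 1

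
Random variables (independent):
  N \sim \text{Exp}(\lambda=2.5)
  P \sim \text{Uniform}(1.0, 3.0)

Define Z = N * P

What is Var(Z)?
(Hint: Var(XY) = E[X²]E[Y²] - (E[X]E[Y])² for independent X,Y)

Var(XY) = E[X²]E[Y²] - (E[X]E[Y])²
E[N] = 0.4, Var(N) = 0.16
E[P] = 2, Var(P) = 0.33333333
E[N²] = 0.16 + 0.4² = 0.32
E[P²] = 0.33333333 + 2² = 4.3333333
Var(Z) = 0.32*4.3333333 - (0.4*2)²
= 1.3866667 - 0.64 = 0.74666667

0.74666667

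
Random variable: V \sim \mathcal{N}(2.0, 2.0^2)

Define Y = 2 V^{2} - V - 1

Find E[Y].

E[Y] = 2*E[V²] - 1*E[V] - 1
E[V] = 2
E[V²] = Var(V) + (E[V])² = 4 + 4 = 8
E[Y] = 2*8 - 1*2 - 1 = 13

13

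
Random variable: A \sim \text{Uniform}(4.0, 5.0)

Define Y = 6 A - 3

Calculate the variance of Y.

For Y = aA + b: Var(Y) = a² * Var(A)
Var(A) = (5 - 4)^2/12 = 0.083333333
Var(Y) = 6² * 0.083333333 = 36 * 0.083333333 = 3

3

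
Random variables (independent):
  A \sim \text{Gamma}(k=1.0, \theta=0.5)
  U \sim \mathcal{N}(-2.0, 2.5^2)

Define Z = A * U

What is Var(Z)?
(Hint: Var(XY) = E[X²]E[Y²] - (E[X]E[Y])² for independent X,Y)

Var(XY) = E[X²]E[Y²] - (E[X]E[Y])²
E[A] = 0.5, Var(A) = 0.25
E[U] = -2, Var(U) = 6.25
E[A²] = 0.25 + 0.5² = 0.5
E[U²] = 6.25 + (-2)² = 10.25
Var(Z) = 0.5*10.25 - (0.5*(-2))²
= 5.125 - 1 = 4.125

4.125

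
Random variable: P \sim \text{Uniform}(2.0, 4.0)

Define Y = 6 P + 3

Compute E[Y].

For Y = 6P + 3:
E[Y] = 6 * E[P] + 3
E[P] = (2 + 4)/2 = 3
E[Y] = 6 * 3 + 3 = 21

21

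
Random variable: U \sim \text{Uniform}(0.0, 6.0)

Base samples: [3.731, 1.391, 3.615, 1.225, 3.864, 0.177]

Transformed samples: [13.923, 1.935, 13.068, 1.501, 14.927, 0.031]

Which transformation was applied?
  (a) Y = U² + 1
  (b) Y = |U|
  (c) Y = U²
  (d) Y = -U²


Checking option (c) Y = U²:
  U = 3.731 -> Y = 13.923 ✓
  U = 1.391 -> Y = 1.935 ✓
  U = 3.615 -> Y = 13.068 ✓
All samples match this transformation.

(c) U²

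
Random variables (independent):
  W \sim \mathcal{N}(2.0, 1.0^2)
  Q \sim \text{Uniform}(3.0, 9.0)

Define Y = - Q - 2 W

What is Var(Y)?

For independent RVs: Var(aX + bY) = a²Var(X) + b²Var(Y)
Var(W) = 1
Var(Q) = 3
Var(Y) = (-2)²*1 + (-1)²*3
= 4*1 + 1*3 = 7

7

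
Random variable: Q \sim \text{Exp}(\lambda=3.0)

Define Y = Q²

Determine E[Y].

E[Q²] = Var(Q) + (E[Q])² = 0.11111111 + 0.11111111 = 0.22222222

0.22222222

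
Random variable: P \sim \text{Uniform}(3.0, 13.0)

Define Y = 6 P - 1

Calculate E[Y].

For Y = 6P - 1:
E[Y] = 6 * E[P] - 1
E[P] = (3 + 13)/2 = 8
E[Y] = 6 * 8 - 1 = 47

47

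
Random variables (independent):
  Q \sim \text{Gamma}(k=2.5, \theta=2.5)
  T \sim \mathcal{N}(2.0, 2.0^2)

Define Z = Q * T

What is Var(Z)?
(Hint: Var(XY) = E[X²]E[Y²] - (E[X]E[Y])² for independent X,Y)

Var(XY) = E[X²]E[Y²] - (E[X]E[Y])²
E[Q] = 6.25, Var(Q) = 15.625
E[T] = 2, Var(T) = 4
E[Q²] = 15.625 + 6.25² = 54.6875
E[T²] = 4 + 2² = 8
Var(Z) = 54.6875*8 - (6.25*2)²
= 437.5 - 156.25 = 281.25

281.25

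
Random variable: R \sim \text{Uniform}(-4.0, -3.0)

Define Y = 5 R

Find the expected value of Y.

For Y = 5R:
E[Y] = 5 * E[R]
E[R] = (-4 - 3)/2 = -3.5
E[Y] = 5 * (-3.5) = -17.5

-17.5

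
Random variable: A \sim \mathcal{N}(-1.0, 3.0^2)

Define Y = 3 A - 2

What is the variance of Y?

For Y = aA + b: Var(Y) = a² * Var(A)
Var(A) = 3.0^2 = 9
Var(Y) = 3² * 9 = 9 * 9 = 81

81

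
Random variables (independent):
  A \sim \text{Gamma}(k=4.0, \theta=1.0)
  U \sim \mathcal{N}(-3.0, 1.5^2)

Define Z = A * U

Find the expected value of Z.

For independent RVs: E[XY] = E[X]*E[Y]
E[A] = 4
E[U] = -3
E[Z] = 4 * (-3) = -12

-12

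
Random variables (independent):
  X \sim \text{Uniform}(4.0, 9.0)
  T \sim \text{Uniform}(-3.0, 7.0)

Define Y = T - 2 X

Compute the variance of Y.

For independent RVs: Var(aX + bY) = a²Var(X) + b²Var(Y)
Var(X) = 2.0833333
Var(T) = 8.3333333
Var(Y) = (-2)²*2.0833333 + 1²*8.3333333
= 4*2.0833333 + 1*8.3333333 = 16.666667

16.666667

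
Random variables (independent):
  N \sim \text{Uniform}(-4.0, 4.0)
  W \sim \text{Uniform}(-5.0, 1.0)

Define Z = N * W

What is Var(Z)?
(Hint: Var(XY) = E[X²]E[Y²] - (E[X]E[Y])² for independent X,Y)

Var(XY) = E[X²]E[Y²] - (E[X]E[Y])²
E[N] = 0, Var(N) = 5.3333333
E[W] = -2, Var(W) = 3
E[N²] = 5.3333333 + 0² = 5.3333333
E[W²] = 3 + (-2)² = 7
Var(Z) = 5.3333333*7 - (0*(-2))²
= 37.333333 - 0 = 37.333333

37.333333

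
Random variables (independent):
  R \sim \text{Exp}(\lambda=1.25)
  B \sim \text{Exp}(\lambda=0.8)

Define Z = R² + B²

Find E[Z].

E[Z] = E[R²] + E[B²]
E[R²] = Var(R) + E[R]² = 0.64 + 0.64 = 1.28
E[B²] = Var(B) + E[B]² = 1.5625 + 1.5625 = 3.125
E[Z] = 1.28 + 3.125 = 4.405

4.405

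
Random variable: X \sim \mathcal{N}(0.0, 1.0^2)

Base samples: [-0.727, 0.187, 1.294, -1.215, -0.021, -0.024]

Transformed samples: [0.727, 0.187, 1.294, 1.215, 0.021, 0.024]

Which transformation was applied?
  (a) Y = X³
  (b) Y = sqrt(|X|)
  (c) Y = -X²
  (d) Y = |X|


Checking option (d) Y = |X|:
  X = -0.727 -> Y = 0.727 ✓
  X = 0.187 -> Y = 0.187 ✓
  X = 1.294 -> Y = 1.294 ✓
All samples match this transformation.

(d) |X|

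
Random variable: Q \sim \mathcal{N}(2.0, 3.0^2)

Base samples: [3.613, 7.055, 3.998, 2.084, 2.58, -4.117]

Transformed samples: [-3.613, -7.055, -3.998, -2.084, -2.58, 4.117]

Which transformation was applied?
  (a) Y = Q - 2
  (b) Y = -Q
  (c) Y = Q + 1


Checking option (b) Y = -Q:
  Q = 3.613 -> Y = -3.613 ✓
  Q = 7.055 -> Y = -7.055 ✓
  Q = 3.998 -> Y = -3.998 ✓
All samples match this transformation.

(b) -Q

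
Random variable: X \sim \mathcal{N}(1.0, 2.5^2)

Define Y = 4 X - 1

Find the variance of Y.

For Y = aX + b: Var(Y) = a² * Var(X)
Var(X) = 2.5^2 = 6.25
Var(Y) = 4² * 6.25 = 16 * 6.25 = 100

100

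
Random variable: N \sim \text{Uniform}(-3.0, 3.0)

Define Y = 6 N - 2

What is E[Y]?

For Y = 6N - 2:
E[Y] = 6 * E[N] - 2
E[N] = (-3 + 3)/2 = 0
E[Y] = 6 * 0 - 2 = -2

-2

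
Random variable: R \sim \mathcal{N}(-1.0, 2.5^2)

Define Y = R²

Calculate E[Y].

E[R²] = Var(R) + (E[R])² = 6.25 + 1 = 7.25

7.25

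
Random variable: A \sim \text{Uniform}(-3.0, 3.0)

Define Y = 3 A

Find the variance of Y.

For Y = aA + b: Var(Y) = a² * Var(A)
Var(A) = (3 + 3)^2/12 = 3
Var(Y) = 3² * 3 = 9 * 3 = 27

27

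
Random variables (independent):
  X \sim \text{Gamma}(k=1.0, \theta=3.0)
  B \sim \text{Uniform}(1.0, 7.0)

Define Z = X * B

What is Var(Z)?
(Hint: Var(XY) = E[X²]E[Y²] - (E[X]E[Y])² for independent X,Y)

Var(XY) = E[X²]E[Y²] - (E[X]E[Y])²
E[X] = 3, Var(X) = 9
E[B] = 4, Var(B) = 3
E[X²] = 9 + 3² = 18
E[B²] = 3 + 4² = 19
Var(Z) = 18*19 - (3*4)²
= 342 - 144 = 198

198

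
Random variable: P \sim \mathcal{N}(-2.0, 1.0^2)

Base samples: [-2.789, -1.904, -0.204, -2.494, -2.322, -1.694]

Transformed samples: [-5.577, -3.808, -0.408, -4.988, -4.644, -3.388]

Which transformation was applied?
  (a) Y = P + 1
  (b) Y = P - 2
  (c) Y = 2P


Checking option (c) Y = 2P:
  P = -2.789 -> Y = -5.577 ✓
  P = -1.904 -> Y = -3.808 ✓
  P = -0.204 -> Y = -0.408 ✓
All samples match this transformation.

(c) 2P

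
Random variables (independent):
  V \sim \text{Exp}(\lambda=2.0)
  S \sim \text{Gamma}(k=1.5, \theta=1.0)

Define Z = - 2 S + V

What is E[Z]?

E[Z] = 1*E[V] - 2*E[S]
E[V] = 0.5
E[S] = 1.5
E[Z] = 1*0.5 - 2*1.5 = -2.5

-2.5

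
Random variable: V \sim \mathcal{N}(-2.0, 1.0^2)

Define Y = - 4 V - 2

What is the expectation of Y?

For Y = -4V - 2:
E[Y] = -4 * E[V] - 2
E[V] = -2.0 = -2
E[Y] = -4 * (-2) - 2 = 6

6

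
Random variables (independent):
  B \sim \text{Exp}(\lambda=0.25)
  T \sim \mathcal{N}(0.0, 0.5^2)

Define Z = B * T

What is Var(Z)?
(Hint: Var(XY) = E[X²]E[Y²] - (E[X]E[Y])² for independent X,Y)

Var(XY) = E[X²]E[Y²] - (E[X]E[Y])²
E[B] = 4, Var(B) = 16
E[T] = 0, Var(T) = 0.25
E[B²] = 16 + 4² = 32
E[T²] = 0.25 + 0² = 0.25
Var(Z) = 32*0.25 - (4*0)²
= 8 - 0 = 8

8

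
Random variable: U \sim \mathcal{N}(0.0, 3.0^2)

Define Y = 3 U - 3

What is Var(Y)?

For Y = aU + b: Var(Y) = a² * Var(U)
Var(U) = 3.0^2 = 9
Var(Y) = 3² * 9 = 9 * 9 = 81

81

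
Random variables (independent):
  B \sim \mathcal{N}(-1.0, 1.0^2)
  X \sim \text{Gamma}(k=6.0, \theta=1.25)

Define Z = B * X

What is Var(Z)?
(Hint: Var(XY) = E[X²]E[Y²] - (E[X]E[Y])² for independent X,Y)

Var(XY) = E[X²]E[Y²] - (E[X]E[Y])²
E[B] = -1, Var(B) = 1
E[X] = 7.5, Var(X) = 9.375
E[B²] = 1 + (-1)² = 2
E[X²] = 9.375 + 7.5² = 65.625
Var(Z) = 2*65.625 - (-1*7.5)²
= 131.25 - 56.25 = 75

75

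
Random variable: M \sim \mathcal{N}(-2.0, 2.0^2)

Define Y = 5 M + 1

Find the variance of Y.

For Y = aM + b: Var(Y) = a² * Var(M)
Var(M) = 2.0^2 = 4
Var(Y) = 5² * 4 = 25 * 4 = 100

100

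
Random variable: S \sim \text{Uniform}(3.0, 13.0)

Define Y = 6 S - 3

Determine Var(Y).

For Y = aS + b: Var(Y) = a² * Var(S)
Var(S) = (13 - 3)^2/12 = 8.3333333
Var(Y) = 6² * 8.3333333 = 36 * 8.3333333 = 300

300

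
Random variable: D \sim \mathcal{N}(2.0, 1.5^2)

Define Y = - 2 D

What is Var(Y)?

For Y = aD + b: Var(Y) = a² * Var(D)
Var(D) = 1.5^2 = 2.25
Var(Y) = (-2)² * 2.25 = 4 * 2.25 = 9

9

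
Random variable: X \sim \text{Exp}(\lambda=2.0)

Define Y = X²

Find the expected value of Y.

Using E[X²] = Var(X) + (E[X])²:
E[X] = 0.5
Var(X) = 1/2.0^2 = 0.25
E[X²] = 0.25 + 0.5² = 0.25 + 0.25 = 0.5

0.5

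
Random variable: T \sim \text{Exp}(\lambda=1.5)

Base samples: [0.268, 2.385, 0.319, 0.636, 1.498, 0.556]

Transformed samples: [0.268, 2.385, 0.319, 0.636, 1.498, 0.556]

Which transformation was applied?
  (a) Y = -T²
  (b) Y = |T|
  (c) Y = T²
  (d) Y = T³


Checking option (b) Y = |T|:
  T = 0.268 -> Y = 0.268 ✓
  T = 2.385 -> Y = 2.385 ✓
  T = 0.319 -> Y = 0.319 ✓
All samples match this transformation.

(b) |T|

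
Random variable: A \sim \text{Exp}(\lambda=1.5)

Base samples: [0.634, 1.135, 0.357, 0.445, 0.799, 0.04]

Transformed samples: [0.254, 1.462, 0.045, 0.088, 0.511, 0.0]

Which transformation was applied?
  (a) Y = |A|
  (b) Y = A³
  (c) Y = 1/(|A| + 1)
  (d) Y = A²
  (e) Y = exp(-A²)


Checking option (b) Y = A³:
  A = 0.634 -> Y = 0.254 ✓
  A = 1.135 -> Y = 1.462 ✓
  A = 0.357 -> Y = 0.045 ✓
All samples match this transformation.

(b) A³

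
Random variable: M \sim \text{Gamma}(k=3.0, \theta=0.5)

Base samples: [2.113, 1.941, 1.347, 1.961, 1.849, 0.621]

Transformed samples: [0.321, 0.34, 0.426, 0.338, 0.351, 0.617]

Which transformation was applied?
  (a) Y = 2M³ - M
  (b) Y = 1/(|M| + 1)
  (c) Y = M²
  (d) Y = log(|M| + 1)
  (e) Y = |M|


Checking option (b) Y = 1/(|M| + 1):
  M = 2.113 -> Y = 0.321 ✓
  M = 1.941 -> Y = 0.34 ✓
  M = 1.347 -> Y = 0.426 ✓
All samples match this transformation.

(b) 1/(|M| + 1)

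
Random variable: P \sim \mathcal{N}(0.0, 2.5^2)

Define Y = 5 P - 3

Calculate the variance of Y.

For Y = aP + b: Var(Y) = a² * Var(P)
Var(P) = 2.5^2 = 6.25
Var(Y) = 5² * 6.25 = 25 * 6.25 = 156.25

156.25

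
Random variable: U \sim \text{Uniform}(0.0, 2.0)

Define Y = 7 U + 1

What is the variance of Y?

For Y = aU + b: Var(Y) = a² * Var(U)
Var(U) = (2 - 0)^2/12 = 0.33333333
Var(Y) = 7² * 0.33333333 = 49 * 0.33333333 = 16.333333

16.333333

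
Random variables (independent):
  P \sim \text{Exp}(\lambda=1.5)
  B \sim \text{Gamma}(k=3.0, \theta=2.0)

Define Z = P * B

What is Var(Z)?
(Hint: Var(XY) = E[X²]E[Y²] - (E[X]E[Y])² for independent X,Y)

Var(XY) = E[X²]E[Y²] - (E[X]E[Y])²
E[P] = 0.66666667, Var(P) = 0.44444444
E[B] = 6, Var(B) = 12
E[P²] = 0.44444444 + 0.66666667² = 0.88888889
E[B²] = 12 + 6² = 48
Var(Z) = 0.88888889*48 - (0.66666667*6)²
= 42.666667 - 16 = 26.666667

26.666667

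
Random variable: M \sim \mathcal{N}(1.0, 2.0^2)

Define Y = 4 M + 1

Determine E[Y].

For Y = 4M + 1:
E[Y] = 4 * E[M] + 1
E[M] = 1.0 = 1
E[Y] = 4 * 1 + 1 = 5

5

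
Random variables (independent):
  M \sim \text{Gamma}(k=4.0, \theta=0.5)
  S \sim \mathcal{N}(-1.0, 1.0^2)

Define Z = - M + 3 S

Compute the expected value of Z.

E[Z] = -1*E[M] + 3*E[S]
E[M] = 2
E[S] = -1
E[Z] = -1*2 + 3*(-1) = -5

-5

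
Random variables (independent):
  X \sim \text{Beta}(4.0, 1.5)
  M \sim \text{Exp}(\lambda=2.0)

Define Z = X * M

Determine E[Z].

For independent RVs: E[XY] = E[X]*E[Y]
E[X] = 0.72727273
E[M] = 0.5
E[Z] = 0.72727273 * 0.5 = 0.36363636

0.36363636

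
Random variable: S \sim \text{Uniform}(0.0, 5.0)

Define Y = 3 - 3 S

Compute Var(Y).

For Y = aS + b: Var(Y) = a² * Var(S)
Var(S) = (5 - 0)^2/12 = 2.0833333
Var(Y) = (-3)² * 2.0833333 = 9 * 2.0833333 = 18.75

18.75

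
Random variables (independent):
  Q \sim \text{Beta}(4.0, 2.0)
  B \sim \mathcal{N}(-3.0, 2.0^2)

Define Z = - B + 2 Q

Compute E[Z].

E[Z] = 2*E[Q] - 1*E[B]
E[Q] = 0.66666667
E[B] = -3
E[Z] = 2*0.66666667 - 1*(-3) = 4.3333333

4.3333333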